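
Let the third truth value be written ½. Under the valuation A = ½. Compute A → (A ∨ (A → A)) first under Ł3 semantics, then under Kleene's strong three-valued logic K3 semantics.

In Ł3: A → A = ½ → ½ = T  [min(1, 1−½+½)]
A ∨ (A → A) = ½ ∨ T = T
A → (A ∨ (A → A)) = ½ → T = T
In Kleene's strong three-valued logic K3: A → A = ½ → ½ = ½  [¬½ ∨ ½]
A ∨ (A → A) = ½ ∨ ½ = ½
A → (A ∨ (A → A)) = ½ → ½ = ½
They differ because Ł3 and Kleene's strong three-valued logic K3 treat ½ differently under implication.

T; ½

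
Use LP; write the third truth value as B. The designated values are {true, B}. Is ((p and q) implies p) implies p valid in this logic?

Countermodel: p=false, q=true gives false, which is not designated.

No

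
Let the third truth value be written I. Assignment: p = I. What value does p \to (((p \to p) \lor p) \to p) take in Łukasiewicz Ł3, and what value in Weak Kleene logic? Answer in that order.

In Łukasiewicz Ł3: p \to p = I \to I = T  [min(1, 1−½+½)]
(p \to p) \lor p = T \lor I = T
((p \to p) \lor p) \to p = T \to I = I
p \to (((p \to p) \lor p) \to p) = I \to I = T
In Weak Kleene logic: p \to p = I \to I = I  [any arg is the third value ⇒ result is the third value]
(p \to p) \lor p = I \lor I = I
((p \to p) \lor p) \to p = I \to I = I
p \to (((p \to p) \lor p) \to p) = I \to I = I
They differ because Łukasiewicz Ł3 and Weak Kleene logic treat I differently under the binary connectives.

T; I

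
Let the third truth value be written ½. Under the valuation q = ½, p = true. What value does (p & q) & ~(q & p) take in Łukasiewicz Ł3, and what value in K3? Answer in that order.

In Łukasiewicz Ł3: p & q = true & ½ = ½
q & p = ½ & true = ½
~(q & p) = ~½ = ½
(p & q) & ~(q & p) = ½ & ½ = ½
In K3: p & q = true & ½ = ½
q & p = ½ & true = ½
~(q & p) = ~½ = ½
(p & q) & ~(q & p) = ½ & ½ = ½

½; ½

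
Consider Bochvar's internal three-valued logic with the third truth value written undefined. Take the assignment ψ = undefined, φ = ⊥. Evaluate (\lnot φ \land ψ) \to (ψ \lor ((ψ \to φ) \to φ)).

\lnot φ = \lnot ⊥ = ⊤
\lnot φ \land ψ = ⊤ \land undefined = undefined
ψ \to φ = undefined \to ⊥ = undefined  [any arg is the third value ⇒ result is the third value]
(ψ \to φ) \to φ = undefined \to ⊥ = undefined
ψ \lor ((ψ \to φ) \to φ) = undefined \lor undefined = undefined
(\lnot φ \land ψ) \to (ψ \lor ((ψ \to φ) \to φ)) = undefined \to undefined = undefined

undefined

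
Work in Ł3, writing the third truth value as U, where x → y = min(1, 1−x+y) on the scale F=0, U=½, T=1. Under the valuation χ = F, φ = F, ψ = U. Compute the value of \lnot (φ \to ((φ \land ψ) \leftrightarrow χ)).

F

φ \land ψ = F \land U = F
(φ \land ψ) \leftrightarrow χ = F \leftrightarrow F = T
φ \to ((φ \land ψ) \leftrightarrow χ) = F \to T = T
\lnot (φ \to ((φ \land ψ) \leftrightarrow χ)) = \lnot T = F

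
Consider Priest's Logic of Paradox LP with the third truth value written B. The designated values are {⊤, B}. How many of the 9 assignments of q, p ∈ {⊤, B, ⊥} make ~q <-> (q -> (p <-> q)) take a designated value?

8

Of the 9 assignments, 8 give a value in {⊤, B}.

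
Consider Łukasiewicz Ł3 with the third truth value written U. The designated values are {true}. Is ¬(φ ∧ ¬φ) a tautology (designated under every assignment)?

No

Countermodel: φ=U gives U, which is not designated.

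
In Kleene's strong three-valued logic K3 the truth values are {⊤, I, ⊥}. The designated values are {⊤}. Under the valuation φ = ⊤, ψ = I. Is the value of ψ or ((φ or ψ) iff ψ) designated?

No

φ or ψ = ⊤ or I = ⊤
(φ or ψ) iff ψ = ⊤ iff I = I
ψ or ((φ or ψ) iff ψ) = I or I = I
I ∉ {⊤}.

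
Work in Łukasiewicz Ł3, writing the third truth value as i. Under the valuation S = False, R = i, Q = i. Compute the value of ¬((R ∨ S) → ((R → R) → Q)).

False

R ∨ S = i ∨ False = i
R → R = i → i = True
(R → R) → Q = True → i = i
(R ∨ S) → ((R → R) → Q) = i → i = True
¬((R ∨ S) → ((R → R) → Q)) = ¬True = False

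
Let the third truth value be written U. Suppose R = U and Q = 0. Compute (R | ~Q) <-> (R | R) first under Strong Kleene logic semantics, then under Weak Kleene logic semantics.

U; U

In Strong Kleene logic: ~Q = ~0 = 1
R | ~Q = U | 1 = 1
R | R = U | U = U
(R | ~Q) <-> (R | R) = 1 <-> U = U
In Weak Kleene logic: ~Q = ~0 = 1
R | ~Q = U | 1 = U
R | R = U | U = U
(R | ~Q) <-> (R | R) = U <-> U = U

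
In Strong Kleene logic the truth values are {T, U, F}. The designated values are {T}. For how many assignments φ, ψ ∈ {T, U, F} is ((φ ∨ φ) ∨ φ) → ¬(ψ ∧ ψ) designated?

Of the 9 assignments, 5 give a value in {T}.

5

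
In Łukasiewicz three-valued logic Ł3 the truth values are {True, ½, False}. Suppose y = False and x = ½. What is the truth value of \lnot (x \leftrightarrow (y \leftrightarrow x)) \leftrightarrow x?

y \leftrightarrow x = False \leftrightarrow ½ = ½  [1 − |0−½|]
x \leftrightarrow (y \leftrightarrow x) = ½ \leftrightarrow ½ = True
\lnot (x \leftrightarrow (y \leftrightarrow x)) = \lnot True = False
\lnot (x \leftrightarrow (y \leftrightarrow x)) \leftrightarrow x = False \leftrightarrow ½ = ½

½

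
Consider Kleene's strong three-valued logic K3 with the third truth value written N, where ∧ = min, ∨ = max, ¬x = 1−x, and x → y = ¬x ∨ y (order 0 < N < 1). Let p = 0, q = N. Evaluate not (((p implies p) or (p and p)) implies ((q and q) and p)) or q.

1

p implies p = 0 implies 0 = 1
p and p = 0 and 0 = 0
(p implies p) or (p and p) = 1 or 0 = 1
q and q = N and N = N
(q and q) and p = N and 0 = 0
((p implies p) or (p and p)) implies ((q and q) and p) = 1 implies 0 = 0
not (((p implies p) or (p and p)) implies ((q and q) and p)) = not 0 = 1
not (((p implies p) or (p and p)) implies ((q and q) and p)) or q = 1 or N = 1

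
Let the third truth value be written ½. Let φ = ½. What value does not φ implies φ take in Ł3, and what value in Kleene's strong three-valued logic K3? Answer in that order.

In Ł3: not φ = not ½ = ½
not φ implies φ = ½ implies ½ = true
In Kleene's strong three-valued logic K3: not φ = not ½ = ½
not φ implies φ = ½ implies ½ = ½  [not ½ or ½]
They differ because Ł3 and Kleene's strong three-valued logic K3 treat ½ differently under implication.

true; ½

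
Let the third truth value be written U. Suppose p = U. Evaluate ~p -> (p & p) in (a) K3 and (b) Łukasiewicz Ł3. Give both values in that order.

U; T

In K3: ~p = ~U = U
p & p = U & U = U
~p -> (p & p) = U -> U = U  [~U | U]
In Łukasiewicz Ł3: ~p = ~U = U
p & p = U & U = U
~p -> (p & p) = U -> U = T  [min(1, 1−½+½)]
They differ because K3 and Łukasiewicz Ł3 treat U differently under implication.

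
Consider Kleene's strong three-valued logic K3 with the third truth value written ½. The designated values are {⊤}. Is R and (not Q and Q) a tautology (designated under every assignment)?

Countermodel: R=⊤, Q=⊤ gives ⊥, which is not designated.

No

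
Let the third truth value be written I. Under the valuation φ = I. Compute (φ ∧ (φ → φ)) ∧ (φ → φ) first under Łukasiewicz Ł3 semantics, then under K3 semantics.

I; I

In Łukasiewicz Ł3: φ → φ = I → I = ⊤
φ ∧ (φ → φ) = I ∧ ⊤ = I
φ → φ = I → I = ⊤
(φ ∧ (φ → φ)) ∧ (φ → φ) = I ∧ ⊤ = I
In K3: φ → φ = I → I = I  [¬I ∨ I]
φ ∧ (φ → φ) = I ∧ I = I
φ → φ = I → I = I
(φ ∧ (φ → φ)) ∧ (φ → φ) = I ∧ I = I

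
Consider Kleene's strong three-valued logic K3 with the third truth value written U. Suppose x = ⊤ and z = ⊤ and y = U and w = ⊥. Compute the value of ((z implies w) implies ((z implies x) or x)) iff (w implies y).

⊤

z implies w = ⊤ implies ⊥ = ⊥
z implies x = ⊤ implies ⊤ = ⊤
(z implies x) or x = ⊤ or ⊤ = ⊤
(z implies w) implies ((z implies x) or x) = ⊥ implies ⊤ = ⊤
w implies y = ⊥ implies U = ⊤
((z implies w) implies ((z implies x) or x)) iff (w implies y) = ⊤ iff ⊤ = ⊤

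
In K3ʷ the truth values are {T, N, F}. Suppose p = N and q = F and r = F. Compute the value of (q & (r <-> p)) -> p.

N

r <-> p = F <-> N = N
q & (r <-> p) = F & N = N
(q & (r <-> p)) -> p = N -> N = N  [any arg is the third value ⇒ result is the third value]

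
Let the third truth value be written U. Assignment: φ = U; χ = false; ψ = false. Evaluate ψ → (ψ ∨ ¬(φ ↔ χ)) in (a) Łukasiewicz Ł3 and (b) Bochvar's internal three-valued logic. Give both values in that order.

true; U

In Łukasiewicz Ł3: φ ↔ χ = U ↔ false = U  [1 − |½−0|]
¬(φ ↔ χ) = ¬U = U
ψ ∨ ¬(φ ↔ χ) = false ∨ U = U
ψ → (ψ ∨ ¬(φ ↔ χ)) = false → U = true
In Bochvar's internal three-valued logic: φ ↔ χ = U ↔ false = U
¬(φ ↔ χ) = ¬U = U
ψ ∨ ¬(φ ↔ χ) = false ∨ U = U
ψ → (ψ ∨ ¬(φ ↔ χ)) = false → U = U  [any arg is the third value ⇒ result is the third value]
They differ because Łukasiewicz Ł3 and Bochvar's internal three-valued logic treat U differently under the binary connectives.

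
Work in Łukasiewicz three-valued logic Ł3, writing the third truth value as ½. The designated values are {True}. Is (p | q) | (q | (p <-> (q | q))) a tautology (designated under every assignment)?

No

Countermodel: p=½, q=False gives ½, which is not designated.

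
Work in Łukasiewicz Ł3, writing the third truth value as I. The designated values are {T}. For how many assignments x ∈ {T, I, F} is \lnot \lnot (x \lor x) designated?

x=T: T ✓
x=I: I ·
x=F: F ·

1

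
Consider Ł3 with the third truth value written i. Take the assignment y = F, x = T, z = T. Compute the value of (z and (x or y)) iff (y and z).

F

x or y = T or F = T
z and (x or y) = T and T = T
y and z = F and T = F
(z and (x or y)) iff (y and z) = T iff F = F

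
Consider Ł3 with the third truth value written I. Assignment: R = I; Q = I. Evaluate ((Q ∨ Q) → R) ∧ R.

Q ∨ Q = I ∨ I = I
(Q ∨ Q) → R = I → I = True  [min(1, 1−½+½)]
((Q ∨ Q) → R) ∧ R = True ∧ I = I

I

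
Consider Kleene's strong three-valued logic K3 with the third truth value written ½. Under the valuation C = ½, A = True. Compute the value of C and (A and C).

A and C = True and ½ = ½
C and (A and C) = ½ and ½ = ½

½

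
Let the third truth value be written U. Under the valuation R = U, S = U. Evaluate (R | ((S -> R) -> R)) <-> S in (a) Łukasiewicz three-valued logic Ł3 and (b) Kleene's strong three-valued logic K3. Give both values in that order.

True; U

In Łukasiewicz three-valued logic Ł3: S -> R = U -> U = True
(S -> R) -> R = True -> U = U
R | ((S -> R) -> R) = U | U = U
(R | ((S -> R) -> R)) <-> S = U <-> U = True
In Kleene's strong three-valued logic K3: S -> R = U -> U = U
(S -> R) -> R = U -> U = U
R | ((S -> R) -> R) = U | U = U
(R | ((S -> R) -> R)) <-> S = U <-> U = U
They differ because Łukasiewicz three-valued logic Ł3 and Kleene's strong three-valued logic K3 treat U differently under implication.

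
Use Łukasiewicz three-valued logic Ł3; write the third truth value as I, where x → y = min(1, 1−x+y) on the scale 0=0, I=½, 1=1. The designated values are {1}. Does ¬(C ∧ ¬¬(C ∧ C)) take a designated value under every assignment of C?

Countermodel: C=1 gives 0, which is not designated.

No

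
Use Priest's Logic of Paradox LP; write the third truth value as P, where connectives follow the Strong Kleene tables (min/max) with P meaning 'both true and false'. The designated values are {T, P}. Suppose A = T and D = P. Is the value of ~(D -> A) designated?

D -> A = P -> T = T
~(D -> A) = ~T = F
F ∉ {T, P}.

No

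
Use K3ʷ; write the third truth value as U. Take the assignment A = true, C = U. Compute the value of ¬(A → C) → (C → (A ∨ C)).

U

A → C = true → U = U
¬(A → C) = ¬U = U
A ∨ C = true ∨ U = U
C → (A ∨ C) = U → U = U
¬(A → C) → (C → (A ∨ C)) = U → U = U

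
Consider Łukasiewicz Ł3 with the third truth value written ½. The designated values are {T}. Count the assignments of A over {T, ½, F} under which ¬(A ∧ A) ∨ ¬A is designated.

A=T: F ·
A=½: ½ ·
A=F: T ✓

1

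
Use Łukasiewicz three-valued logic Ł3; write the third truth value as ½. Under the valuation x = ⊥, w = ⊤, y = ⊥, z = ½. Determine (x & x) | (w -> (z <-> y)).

x & x = ⊥ & ⊥ = ⊥
z <-> y = ½ <-> ⊥ = ½  [1 − |½−0|]
w -> (z <-> y) = ⊤ -> ½ = ½
(x & x) | (w -> (z <-> y)) = ⊥ | ½ = ½

½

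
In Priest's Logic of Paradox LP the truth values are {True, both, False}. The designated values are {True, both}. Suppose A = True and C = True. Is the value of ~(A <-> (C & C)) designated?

C & C = True & True = True
A <-> (C & C) = True <-> True = True
~(A <-> (C & C)) = ~True = False
False ∉ {True, both}.

No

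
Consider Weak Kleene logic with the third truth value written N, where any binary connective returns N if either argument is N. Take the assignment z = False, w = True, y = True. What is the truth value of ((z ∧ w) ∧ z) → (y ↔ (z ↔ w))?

True

z ∧ w = False ∧ True = False
(z ∧ w) ∧ z = False ∧ False = False
z ↔ w = False ↔ True = False
y ↔ (z ↔ w) = True ↔ False = False
((z ∧ w) ∧ z) → (y ↔ (z ↔ w)) = False → False = True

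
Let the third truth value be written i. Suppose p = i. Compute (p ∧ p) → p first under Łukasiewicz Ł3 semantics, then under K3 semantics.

1; i

In Łukasiewicz Ł3: p ∧ p = i ∧ i = i
(p ∧ p) → p = i → i = 1  [min(1, 1−½+½)]
In K3: p ∧ p = i ∧ i = i
(p ∧ p) → p = i → i = i  [¬i ∨ i]
They differ because Łukasiewicz Ł3 and K3 treat i differently under implication.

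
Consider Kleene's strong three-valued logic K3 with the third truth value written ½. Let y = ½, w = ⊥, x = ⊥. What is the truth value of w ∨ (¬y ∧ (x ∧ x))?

¬y = ¬½ = ½
x ∧ x = ⊥ ∧ ⊥ = ⊥
¬y ∧ (x ∧ x) = ½ ∧ ⊥ = ⊥
w ∨ (¬y ∧ (x ∧ x)) = ⊥ ∨ ⊥ = ⊥

⊥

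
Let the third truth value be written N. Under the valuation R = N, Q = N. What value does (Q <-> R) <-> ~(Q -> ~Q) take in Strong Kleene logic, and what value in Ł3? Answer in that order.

N; ⊥

In Strong Kleene logic: Q <-> R = N <-> N = N
~Q = ~N = N
Q -> ~Q = N -> N = N  [~N | N]
~(Q -> ~Q) = ~N = N
(Q <-> R) <-> ~(Q -> ~Q) = N <-> N = N
In Ł3: Q <-> R = N <-> N = ⊤
~Q = ~N = N
Q -> ~Q = N -> N = ⊤
~(Q -> ~Q) = ~⊤ = ⊥
(Q <-> R) <-> ~(Q -> ~Q) = ⊤ <-> ⊥ = ⊥
They differ because Strong Kleene logic and Ł3 treat N differently under implication.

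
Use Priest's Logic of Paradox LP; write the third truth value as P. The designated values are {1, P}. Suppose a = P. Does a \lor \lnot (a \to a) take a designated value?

Yes

a \to a = P \to P = P
\lnot (a \to a) = \lnot P = P
a \lor \lnot (a \to a) = P \lor P = P
P ∈ {1, P}.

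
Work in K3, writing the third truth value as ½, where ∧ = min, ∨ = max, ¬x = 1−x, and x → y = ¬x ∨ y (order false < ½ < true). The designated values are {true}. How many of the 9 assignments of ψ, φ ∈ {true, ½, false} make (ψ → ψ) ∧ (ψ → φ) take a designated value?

Designated under: (ψ=true, φ=true); (ψ=false, φ=true); (ψ=false, φ=½); (ψ=false, φ=false).

4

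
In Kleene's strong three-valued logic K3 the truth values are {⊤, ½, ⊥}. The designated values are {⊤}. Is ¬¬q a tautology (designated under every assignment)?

No

Countermodel: q=½ gives ½, which is not designated.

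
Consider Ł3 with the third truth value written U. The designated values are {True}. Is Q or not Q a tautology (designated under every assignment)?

Countermodel: Q=U gives U, which is not designated.

No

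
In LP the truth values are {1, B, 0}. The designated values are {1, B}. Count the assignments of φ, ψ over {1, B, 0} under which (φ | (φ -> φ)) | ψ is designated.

Of the 9 assignments, 9 give a value in {1, B}.

9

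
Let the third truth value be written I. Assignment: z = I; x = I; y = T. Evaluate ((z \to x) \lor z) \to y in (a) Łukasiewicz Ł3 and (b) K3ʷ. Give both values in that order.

In Łukasiewicz Ł3: z \to x = I \to I = T  [min(1, 1−½+½)]
(z \to x) \lor z = T \lor I = T
((z \to x) \lor z) \to y = T \to T = T
In K3ʷ: z \to x = I \to I = I  [any arg is the third value ⇒ result is the third value]
(z \to x) \lor z = I \lor I = I
((z \to x) \lor z) \to y = I \to T = I
They differ because Łukasiewicz Ł3 and K3ʷ treat I differently under the binary connectives.

T; I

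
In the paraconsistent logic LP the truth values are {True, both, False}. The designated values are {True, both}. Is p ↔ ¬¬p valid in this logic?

Yes

Every assignment of p over {True, both, False} gives a value in {True, both}.
In particular, with p=both: p ↔ ¬¬p = both.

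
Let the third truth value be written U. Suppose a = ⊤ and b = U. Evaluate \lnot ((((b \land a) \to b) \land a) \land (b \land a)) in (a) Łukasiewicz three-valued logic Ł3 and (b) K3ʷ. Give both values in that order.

U; U

In Łukasiewicz three-valued logic Ł3: b \land a = U \land ⊤ = U
(b \land a) \to b = U \to U = ⊤
((b \land a) \to b) \land a = ⊤ \land ⊤ = ⊤
b \land a = U \land ⊤ = U
(((b \land a) \to b) \land a) \land (b \land a) = ⊤ \land U = U
\lnot ((((b \land a) \to b) \land a) \land (b \land a)) = \lnot U = U
In K3ʷ: b \land a = U \land ⊤ = U
(b \land a) \to b = U \to U = U
((b \land a) \to b) \land a = U \land ⊤ = U
b \land a = U \land ⊤ = U
(((b \land a) \to b) \land a) \land (b \land a) = U \land U = U
\lnot ((((b \land a) \to b) \land a) \land (b \land a)) = \lnot U = U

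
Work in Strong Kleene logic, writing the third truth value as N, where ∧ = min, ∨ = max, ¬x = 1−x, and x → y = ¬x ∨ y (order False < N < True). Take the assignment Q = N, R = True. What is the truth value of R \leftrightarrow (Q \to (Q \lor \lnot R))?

\lnot R = \lnot True = False
Q \lor \lnot R = N \lor False = N
Q \to (Q \lor \lnot R) = N \to N = N  [\lnot N \lor N]
R \leftrightarrow (Q \to (Q \lor \lnot R)) = True \leftrightarrow N = N

N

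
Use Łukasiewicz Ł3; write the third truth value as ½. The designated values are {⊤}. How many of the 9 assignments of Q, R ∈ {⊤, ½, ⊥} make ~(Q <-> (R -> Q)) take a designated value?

1

Designated under: (Q=⊥, R=⊥).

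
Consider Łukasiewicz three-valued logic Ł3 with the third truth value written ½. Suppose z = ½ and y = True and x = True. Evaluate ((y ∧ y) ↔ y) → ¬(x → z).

½

y ∧ y = True ∧ True = True
(y ∧ y) ↔ y = True ↔ True = True
x → z = True → ½ = ½
¬(x → z) = ¬½ = ½
((y ∧ y) ↔ y) → ¬(x → z) = True → ½ = ½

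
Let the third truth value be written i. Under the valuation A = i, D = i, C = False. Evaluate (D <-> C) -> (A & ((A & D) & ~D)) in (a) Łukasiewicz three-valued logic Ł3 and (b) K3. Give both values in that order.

True; i

In Łukasiewicz three-valued logic Ł3: D <-> C = i <-> False = i  [1 − |½−0|]
A & D = i & i = i
~D = ~i = i
(A & D) & ~D = i & i = i
A & ((A & D) & ~D) = i & i = i
(D <-> C) -> (A & ((A & D) & ~D)) = i -> i = True
In K3: D <-> C = i <-> False = i
A & D = i & i = i
~D = ~i = i
(A & D) & ~D = i & i = i
A & ((A & D) & ~D) = i & i = i
(D <-> C) -> (A & ((A & D) & ~D)) = i -> i = i  [~i | i]
They differ because Łukasiewicz three-valued logic Ł3 and K3 treat i differently under implication.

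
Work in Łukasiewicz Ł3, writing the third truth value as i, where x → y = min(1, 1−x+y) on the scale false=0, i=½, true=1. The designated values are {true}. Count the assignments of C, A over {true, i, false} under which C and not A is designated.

1

Designated under: (C=true, A=false).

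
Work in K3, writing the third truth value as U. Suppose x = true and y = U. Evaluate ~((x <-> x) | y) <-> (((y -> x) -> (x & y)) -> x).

x <-> x = true <-> true = true
(x <-> x) | y = true | U = true
~((x <-> x) | y) = ~true = false
y -> x = U -> true = true
x & y = true & U = U
(y -> x) -> (x & y) = true -> U = U
((y -> x) -> (x & y)) -> x = U -> true = true
~((x <-> x) | y) <-> (((y -> x) -> (x & y)) -> x) = false <-> true = false

false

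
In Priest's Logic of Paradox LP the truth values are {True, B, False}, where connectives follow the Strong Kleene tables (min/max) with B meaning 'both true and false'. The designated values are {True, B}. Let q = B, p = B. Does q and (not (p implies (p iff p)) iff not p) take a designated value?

Yes

p iff p = B iff B = B
p implies (p iff p) = B implies B = B
not (p implies (p iff p)) = not B = B
not p = not B = B
not (p implies (p iff p)) iff not p = B iff B = B
q and (not (p implies (p iff p)) iff not p) = B and B = B
B ∈ {True, B}.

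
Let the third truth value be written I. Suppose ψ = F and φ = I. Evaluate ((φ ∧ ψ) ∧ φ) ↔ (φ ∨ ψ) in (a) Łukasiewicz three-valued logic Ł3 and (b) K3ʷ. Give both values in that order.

In Łukasiewicz three-valued logic Ł3: φ ∧ ψ = I ∧ F = F
(φ ∧ ψ) ∧ φ = F ∧ I = F
φ ∨ ψ = I ∨ F = I
((φ ∧ ψ) ∧ φ) ↔ (φ ∨ ψ) = F ↔ I = I  [1 − |0−½|]
In K3ʷ: φ ∧ ψ = I ∧ F = I
(φ ∧ ψ) ∧ φ = I ∧ I = I
φ ∨ ψ = I ∨ F = I
((φ ∧ ψ) ∧ φ) ↔ (φ ∨ ψ) = I ↔ I = I

I; I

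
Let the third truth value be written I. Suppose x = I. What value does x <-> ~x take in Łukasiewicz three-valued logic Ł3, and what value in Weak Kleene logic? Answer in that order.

In Łukasiewicz three-valued logic Ł3: ~x = ~I = I
x <-> ~x = I <-> I = 1  [1 − |½−½|]
In Weak Kleene logic: ~x = ~I = I
x <-> ~x = I <-> I = I
They differ because Łukasiewicz three-valued logic Ł3 and Weak Kleene logic treat I differently under the binary connectives.

1; I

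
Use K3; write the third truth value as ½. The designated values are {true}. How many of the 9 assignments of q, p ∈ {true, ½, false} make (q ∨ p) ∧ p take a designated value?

3

Designated under: (q=true, p=true); (q=½, p=true); (q=false, p=true).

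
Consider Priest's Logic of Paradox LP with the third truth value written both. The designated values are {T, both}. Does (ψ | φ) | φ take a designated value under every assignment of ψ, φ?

Countermodel: ψ=F, φ=F gives F, which is not designated.

No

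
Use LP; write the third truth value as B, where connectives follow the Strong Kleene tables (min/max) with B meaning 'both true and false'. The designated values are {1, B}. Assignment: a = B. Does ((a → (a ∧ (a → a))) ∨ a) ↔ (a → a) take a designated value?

a → a = B → B = B
a ∧ (a → a) = B ∧ B = B
a → (a ∧ (a → a)) = B → B = B
(a → (a ∧ (a → a))) ∨ a = B ∨ B = B
a → a = B → B = B
((a → (a ∧ (a → a))) ∨ a) ↔ (a → a) = B ↔ B = B
B ∈ {1, B}.

Yes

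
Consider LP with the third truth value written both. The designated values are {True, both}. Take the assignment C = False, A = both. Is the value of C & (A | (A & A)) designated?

No

A & A = both & both = both
A | (A & A) = both | both = both
C & (A | (A & A)) = False & both = False
False ∉ {True, both}.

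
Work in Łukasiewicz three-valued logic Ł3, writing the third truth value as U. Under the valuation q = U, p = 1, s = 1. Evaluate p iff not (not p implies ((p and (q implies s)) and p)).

not p = not 1 = 0
q implies s = U implies 1 = 1  [min(1, 1−½+1)]
p and (q implies s) = 1 and 1 = 1
(p and (q implies s)) and p = 1 and 1 = 1
not p implies ((p and (q implies s)) and p) = 0 implies 1 = 1
not (not p implies ((p and (q implies s)) and p)) = not 1 = 0
p iff not (not p implies ((p and (q implies s)) and p)) = 1 iff 0 = 0

0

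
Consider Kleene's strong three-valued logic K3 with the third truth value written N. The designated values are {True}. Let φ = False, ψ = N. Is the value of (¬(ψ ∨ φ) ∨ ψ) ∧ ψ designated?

No

ψ ∨ φ = N ∨ False = N
¬(ψ ∨ φ) = ¬N = N
¬(ψ ∨ φ) ∨ ψ = N ∨ N = N
(¬(ψ ∨ φ) ∨ ψ) ∧ ψ = N ∧ N = N
N ∉ {True}.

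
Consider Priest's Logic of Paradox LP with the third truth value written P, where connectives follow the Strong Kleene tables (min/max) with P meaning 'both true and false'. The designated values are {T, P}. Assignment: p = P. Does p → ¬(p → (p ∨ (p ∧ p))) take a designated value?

Yes

p ∧ p = P ∧ P = P
p ∨ (p ∧ p) = P ∨ P = P
p → (p ∨ (p ∧ p)) = P → P = P  [¬P ∨ P]
¬(p → (p ∨ (p ∧ p))) = ¬P = P
p → ¬(p → (p ∨ (p ∧ p))) = P → P = P
P ∈ {T, P}.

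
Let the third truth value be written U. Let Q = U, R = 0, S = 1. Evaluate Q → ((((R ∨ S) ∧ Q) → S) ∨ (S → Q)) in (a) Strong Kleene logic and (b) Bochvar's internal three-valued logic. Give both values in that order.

1; U

In Strong Kleene logic: R ∨ S = 0 ∨ 1 = 1
(R ∨ S) ∧ Q = 1 ∧ U = U
((R ∨ S) ∧ Q) → S = U → 1 = 1  [¬U ∨ 1]
S → Q = 1 → U = U
(((R ∨ S) ∧ Q) → S) ∨ (S → Q) = 1 ∨ U = 1
Q → ((((R ∨ S) ∧ Q) → S) ∨ (S → Q)) = U → 1 = 1
In Bochvar's internal three-valued logic: R ∨ S = 0 ∨ 1 = 1
(R ∨ S) ∧ Q = 1 ∧ U = U
((R ∨ S) ∧ Q) → S = U → 1 = U  [any arg is the third value ⇒ result is the third value]
S → Q = 1 → U = U
(((R ∨ S) ∧ Q) → S) ∨ (S → Q) = U ∨ U = U
Q → ((((R ∨ S) ∧ Q) → S) ∨ (S → Q)) = U → U = U
They differ because Strong Kleene logic and Bochvar's internal three-valued logic treat U differently under the binary connectives.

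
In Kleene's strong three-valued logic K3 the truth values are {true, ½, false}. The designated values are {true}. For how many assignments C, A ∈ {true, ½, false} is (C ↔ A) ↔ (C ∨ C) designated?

2

Designated under: (C=true, A=true); (C=false, A=true).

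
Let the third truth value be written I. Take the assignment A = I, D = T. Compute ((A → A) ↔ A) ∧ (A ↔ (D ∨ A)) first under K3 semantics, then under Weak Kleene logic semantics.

In K3: A → A = I → I = I  [¬I ∨ I]
(A → A) ↔ A = I ↔ I = I
D ∨ A = T ∨ I = T
A ↔ (D ∨ A) = I ↔ T = I
((A → A) ↔ A) ∧ (A ↔ (D ∨ A)) = I ∧ I = I
In Weak Kleene logic: A → A = I → I = I  [any arg is the third value ⇒ result is the third value]
(A → A) ↔ A = I ↔ I = I
D ∨ A = T ∨ I = I
A ↔ (D ∨ A) = I ↔ I = I
((A → A) ↔ A) ∧ (A ↔ (D ∨ A)) = I ∧ I = I

I; I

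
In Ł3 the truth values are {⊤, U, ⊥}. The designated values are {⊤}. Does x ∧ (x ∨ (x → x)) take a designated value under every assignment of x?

No

Countermodel: x=U gives U, which is not designated.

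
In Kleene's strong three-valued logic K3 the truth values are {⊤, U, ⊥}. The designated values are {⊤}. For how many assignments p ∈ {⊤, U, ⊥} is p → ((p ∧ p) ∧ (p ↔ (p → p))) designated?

p=⊤: ⊤ ✓
p=U: U ·
p=⊥: ⊤ ✓

2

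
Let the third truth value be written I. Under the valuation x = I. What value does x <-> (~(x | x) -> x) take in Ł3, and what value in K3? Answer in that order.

In Ł3: x | x = I | I = I
~(x | x) = ~I = I
~(x | x) -> x = I -> I = true  [min(1, 1−½+½)]
x <-> (~(x | x) -> x) = I <-> true = I
In K3: x | x = I | I = I
~(x | x) = ~I = I
~(x | x) -> x = I -> I = I  [~I | I]
x <-> (~(x | x) -> x) = I <-> I = I

I; I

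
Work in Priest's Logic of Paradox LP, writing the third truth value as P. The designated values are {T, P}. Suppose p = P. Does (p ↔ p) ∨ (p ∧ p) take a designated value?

p ↔ p = P ↔ P = P
p ∧ p = P ∧ P = P
(p ↔ p) ∨ (p ∧ p) = P ∨ P = P
P ∈ {T, P}.

Yes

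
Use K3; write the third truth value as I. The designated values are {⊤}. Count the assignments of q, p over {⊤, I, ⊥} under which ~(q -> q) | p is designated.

Designated under: (q=⊤, p=⊤); (q=I, p=⊤); (q=⊥, p=⊤).

3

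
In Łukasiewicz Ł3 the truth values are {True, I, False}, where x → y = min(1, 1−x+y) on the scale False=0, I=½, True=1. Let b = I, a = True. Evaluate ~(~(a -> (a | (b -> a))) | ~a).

b -> a = I -> True = True  [min(1, 1−½+1)]
a | (b -> a) = True | True = True
a -> (a | (b -> a)) = True -> True = True
~(a -> (a | (b -> a))) = ~True = False
~a = ~True = False
~(a -> (a | (b -> a))) | ~a = False | False = False
~(~(a -> (a | (b -> a))) | ~a) = ~False = True

True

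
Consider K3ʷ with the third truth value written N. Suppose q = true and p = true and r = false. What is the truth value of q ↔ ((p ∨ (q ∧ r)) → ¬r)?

q ∧ r = true ∧ false = false
p ∨ (q ∧ r) = true ∨ false = true
¬r = ¬false = true
(p ∨ (q ∧ r)) → ¬r = true → true = true
q ↔ ((p ∨ (q ∧ r)) → ¬r) = true ↔ true = true

true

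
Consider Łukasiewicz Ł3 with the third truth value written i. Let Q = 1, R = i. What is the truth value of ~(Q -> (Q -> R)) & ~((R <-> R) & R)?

i

Q -> R = 1 -> i = i
Q -> (Q -> R) = 1 -> i = i
~(Q -> (Q -> R)) = ~i = i
R <-> R = i <-> i = 1
(R <-> R) & R = 1 & i = i
~((R <-> R) & R) = ~i = i
~(Q -> (Q -> R)) & ~((R <-> R) & R) = i & i = i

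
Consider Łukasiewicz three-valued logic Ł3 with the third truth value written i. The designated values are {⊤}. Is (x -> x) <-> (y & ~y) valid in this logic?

No

Countermodel: x=⊤, y=⊤ gives ⊥, which is not designated.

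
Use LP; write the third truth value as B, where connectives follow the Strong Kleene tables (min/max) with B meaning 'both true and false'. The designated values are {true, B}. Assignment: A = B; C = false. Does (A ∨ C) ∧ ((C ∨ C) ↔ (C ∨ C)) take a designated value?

A ∨ C = B ∨ false = B
C ∨ C = false ∨ false = false
C ∨ C = false ∨ false = false
(C ∨ C) ↔ (C ∨ C) = false ↔ false = true
(A ∨ C) ∧ ((C ∨ C) ↔ (C ∨ C)) = B ∧ true = B
B ∈ {true, B}.

Yes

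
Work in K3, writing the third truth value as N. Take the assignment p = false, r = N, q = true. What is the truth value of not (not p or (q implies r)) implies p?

true

not p = not false = true
q implies r = true implies N = N
not p or (q implies r) = true or N = true
not (not p or (q implies r)) = not true = false
not (not p or (q implies r)) implies p = false implies false = true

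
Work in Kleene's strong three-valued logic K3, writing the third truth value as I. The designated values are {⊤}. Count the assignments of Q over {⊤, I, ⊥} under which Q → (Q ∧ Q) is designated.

Q=⊤: ⊤ ✓
Q=I: I ·
Q=⊥: ⊤ ✓

2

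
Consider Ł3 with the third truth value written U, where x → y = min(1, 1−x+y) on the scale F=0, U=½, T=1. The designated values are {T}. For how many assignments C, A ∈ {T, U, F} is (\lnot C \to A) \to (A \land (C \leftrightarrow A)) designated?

Designated under: (C=T, A=T); (C=F, A=U); (C=F, A=F).

3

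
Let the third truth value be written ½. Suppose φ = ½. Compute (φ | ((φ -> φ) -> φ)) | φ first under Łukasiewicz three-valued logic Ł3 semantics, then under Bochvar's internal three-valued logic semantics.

In Łukasiewicz three-valued logic Ł3: φ -> φ = ½ -> ½ = T  [min(1, 1−½+½)]
(φ -> φ) -> φ = T -> ½ = ½
φ | ((φ -> φ) -> φ) = ½ | ½ = ½
(φ | ((φ -> φ) -> φ)) | φ = ½ | ½ = ½
In Bochvar's internal three-valued logic: φ -> φ = ½ -> ½ = ½  [any arg is the third value ⇒ result is the third value]
(φ -> φ) -> φ = ½ -> ½ = ½
φ | ((φ -> φ) -> φ) = ½ | ½ = ½
(φ | ((φ -> φ) -> φ)) | φ = ½ | ½ = ½

½; ½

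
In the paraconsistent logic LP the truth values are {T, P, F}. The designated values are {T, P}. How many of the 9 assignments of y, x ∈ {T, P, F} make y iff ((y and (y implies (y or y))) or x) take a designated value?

Of the 9 assignments, 8 give a value in {T, P}.

8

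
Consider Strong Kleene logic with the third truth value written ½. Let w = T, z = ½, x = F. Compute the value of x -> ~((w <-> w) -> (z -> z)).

w <-> w = T <-> T = T
z -> z = ½ -> ½ = ½  [~½ | ½]
(w <-> w) -> (z -> z) = T -> ½ = ½
~((w <-> w) -> (z -> z)) = ~½ = ½
x -> ~((w <-> w) -> (z -> z)) = F -> ½ = T

T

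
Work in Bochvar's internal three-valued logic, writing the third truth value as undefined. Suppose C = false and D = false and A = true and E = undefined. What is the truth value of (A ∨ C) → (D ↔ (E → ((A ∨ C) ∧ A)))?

undefined

A ∨ C = true ∨ false = true
A ∨ C = true ∨ false = true
(A ∨ C) ∧ A = true ∧ true = true
E → ((A ∨ C) ∧ A) = undefined → true = undefined
D ↔ (E → ((A ∨ C) ∧ A)) = false ↔ undefined = undefined
(A ∨ C) → (D ↔ (E → ((A ∨ C) ∧ A))) = true → undefined = undefined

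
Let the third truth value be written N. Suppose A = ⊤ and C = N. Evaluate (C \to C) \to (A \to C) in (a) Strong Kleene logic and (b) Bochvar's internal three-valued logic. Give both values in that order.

In Strong Kleene logic: C \to C = N \to N = N  [\lnot N \lor N]
A \to C = ⊤ \to N = N
(C \to C) \to (A \to C) = N \to N = N
In Bochvar's internal three-valued logic: C \to C = N \to N = N
A \to C = ⊤ \to N = N
(C \to C) \to (A \to C) = N \to N = N

N; N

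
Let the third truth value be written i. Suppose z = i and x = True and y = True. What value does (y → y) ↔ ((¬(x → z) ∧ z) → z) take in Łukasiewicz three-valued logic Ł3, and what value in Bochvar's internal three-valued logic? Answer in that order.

True; i

In Łukasiewicz three-valued logic Ł3: y → y = True → True = True
x → z = True → i = i  [min(1, 1−1+½)]
¬(x → z) = ¬i = i
¬(x → z) ∧ z = i ∧ i = i
(¬(x → z) ∧ z) → z = i → i = True
(y → y) ↔ ((¬(x → z) ∧ z) → z) = True ↔ True = True
In Bochvar's internal three-valued logic: y → y = True → True = True
x → z = True → i = i
¬(x → z) = ¬i = i
¬(x → z) ∧ z = i ∧ i = i
(¬(x → z) ∧ z) → z = i → i = i
(y → y) ↔ ((¬(x → z) ∧ z) → z) = True ↔ i = i
They differ because Łukasiewicz three-valued logic Ł3 and Bochvar's internal three-valued logic treat i differently under the binary connectives.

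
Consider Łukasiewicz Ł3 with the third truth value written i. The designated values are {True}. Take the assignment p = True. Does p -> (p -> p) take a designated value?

p -> p = True -> True = True
p -> (p -> p) = True -> True = True
True ∈ {True}.

Yes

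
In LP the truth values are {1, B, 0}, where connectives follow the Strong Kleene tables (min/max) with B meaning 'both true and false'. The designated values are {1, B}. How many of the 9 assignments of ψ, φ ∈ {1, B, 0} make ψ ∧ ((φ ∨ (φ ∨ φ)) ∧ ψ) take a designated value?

4

Designated under: (ψ=1, φ=1); (ψ=1, φ=B); (ψ=B, φ=1); (ψ=B, φ=B).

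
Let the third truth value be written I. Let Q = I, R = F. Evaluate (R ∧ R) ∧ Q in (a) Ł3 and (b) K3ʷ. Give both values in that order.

In Ł3: R ∧ R = F ∧ F = F
(R ∧ R) ∧ Q = F ∧ I = F
In K3ʷ: R ∧ R = F ∧ F = F
(R ∧ R) ∧ Q = F ∧ I = I
They differ because Ł3 and K3ʷ treat I differently under the binary connectives.

F; I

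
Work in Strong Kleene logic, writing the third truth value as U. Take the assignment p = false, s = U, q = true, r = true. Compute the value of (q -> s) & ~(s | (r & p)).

q -> s = true -> U = U
r & p = true & false = false
s | (r & p) = U | false = U
~(s | (r & p)) = ~U = U
(q -> s) & ~(s | (r & p)) = U & U = U

U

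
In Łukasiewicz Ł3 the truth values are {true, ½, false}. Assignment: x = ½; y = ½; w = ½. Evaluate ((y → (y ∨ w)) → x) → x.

y ∨ w = ½ ∨ ½ = ½
y → (y ∨ w) = ½ → ½ = true  [min(1, 1−½+½)]
(y → (y ∨ w)) → x = true → ½ = ½
((y → (y ∨ w)) → x) → x = ½ → ½ = true

true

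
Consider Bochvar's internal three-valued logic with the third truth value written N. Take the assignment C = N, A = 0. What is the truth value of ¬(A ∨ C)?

A ∨ C = 0 ∨ N = N
¬(A ∨ C) = ¬N = N

N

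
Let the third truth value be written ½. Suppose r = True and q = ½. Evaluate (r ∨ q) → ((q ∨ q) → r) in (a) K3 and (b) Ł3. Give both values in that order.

In K3: r ∨ q = True ∨ ½ = True
q ∨ q = ½ ∨ ½ = ½
(q ∨ q) → r = ½ → True = True
(r ∨ q) → ((q ∨ q) → r) = True → True = True
In Ł3: r ∨ q = True ∨ ½ = True
q ∨ q = ½ ∨ ½ = ½
(q ∨ q) → r = ½ → True = True  [min(1, 1−½+1)]
(r ∨ q) → ((q ∨ q) → r) = True → True = True

True; True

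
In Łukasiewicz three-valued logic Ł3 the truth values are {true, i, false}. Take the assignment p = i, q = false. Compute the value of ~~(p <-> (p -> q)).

p -> q = i -> false = i  [min(1, 1−½+0)]
p <-> (p -> q) = i <-> i = true
~(p <-> (p -> q)) = ~true = false
~~(p <-> (p -> q)) = ~false = true

true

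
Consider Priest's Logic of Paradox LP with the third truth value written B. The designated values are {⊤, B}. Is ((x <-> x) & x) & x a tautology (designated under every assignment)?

No

Countermodel: x=⊥ gives ⊥, which is not designated.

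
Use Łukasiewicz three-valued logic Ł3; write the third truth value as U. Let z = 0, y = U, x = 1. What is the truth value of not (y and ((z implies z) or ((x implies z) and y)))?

U

z implies z = 0 implies 0 = 1
x implies z = 1 implies 0 = 0
(x implies z) and y = 0 and U = 0
(z implies z) or ((x implies z) and y) = 1 or 0 = 1
y and ((z implies z) or ((x implies z) and y)) = U and 1 = U
not (y and ((z implies z) or ((x implies z) and y))) = not U = U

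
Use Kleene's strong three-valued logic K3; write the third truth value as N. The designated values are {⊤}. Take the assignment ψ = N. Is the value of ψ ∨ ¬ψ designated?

¬ψ = ¬N = N
ψ ∨ ¬ψ = N ∨ N = N
N ∉ {⊤}.

No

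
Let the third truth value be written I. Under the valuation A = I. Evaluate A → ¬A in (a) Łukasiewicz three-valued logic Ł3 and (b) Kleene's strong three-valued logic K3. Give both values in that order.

In Łukasiewicz three-valued logic Ł3: ¬A = ¬I = I
A → ¬A = I → I = True  [min(1, 1−½+½)]
In Kleene's strong three-valued logic K3: ¬A = ¬I = I
A → ¬A = I → I = I  [¬I ∨ I]
They differ because Łukasiewicz three-valued logic Ł3 and Kleene's strong three-valued logic K3 treat I differently under implication.

True; I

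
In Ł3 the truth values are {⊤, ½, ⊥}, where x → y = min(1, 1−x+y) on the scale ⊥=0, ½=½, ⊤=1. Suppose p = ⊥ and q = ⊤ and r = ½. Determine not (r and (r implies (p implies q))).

½

p implies q = ⊥ implies ⊤ = ⊤
r implies (p implies q) = ½ implies ⊤ = ⊤
r and (r implies (p implies q)) = ½ and ⊤ = ½
not (r and (r implies (p implies q))) = not ½ = ½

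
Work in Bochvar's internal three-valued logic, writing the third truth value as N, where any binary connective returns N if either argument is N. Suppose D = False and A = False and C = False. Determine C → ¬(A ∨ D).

A ∨ D = False ∨ False = False
¬(A ∨ D) = ¬False = True
C → ¬(A ∨ D) = False → True = True

True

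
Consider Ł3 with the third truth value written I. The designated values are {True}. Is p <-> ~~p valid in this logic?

Yes

Every assignment of p over {True, I, False} gives a value in {True}.
In particular, with p=I: p <-> ~~p = True.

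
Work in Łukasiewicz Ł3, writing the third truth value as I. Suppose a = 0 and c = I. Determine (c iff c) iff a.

0

c iff c = I iff I = 1  [1 − |½−½|]
(c iff c) iff a = 1 iff 0 = 0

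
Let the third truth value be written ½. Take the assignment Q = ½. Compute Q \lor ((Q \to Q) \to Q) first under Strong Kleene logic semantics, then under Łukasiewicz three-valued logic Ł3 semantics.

In Strong Kleene logic: Q \to Q = ½ \to ½ = ½  [\lnot ½ \lor ½]
(Q \to Q) \to Q = ½ \to ½ = ½
Q \lor ((Q \to Q) \to Q) = ½ \lor ½ = ½
In Łukasiewicz three-valued logic Ł3: Q \to Q = ½ \to ½ = ⊤  [min(1, 1−½+½)]
(Q \to Q) \to Q = ⊤ \to ½ = ½
Q \lor ((Q \to Q) \to Q) = ½ \lor ½ = ½

½; ½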